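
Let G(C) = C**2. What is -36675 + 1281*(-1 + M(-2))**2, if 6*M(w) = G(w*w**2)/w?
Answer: 44122/3 ≈ 14707.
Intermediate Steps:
M(w) = w**5/6 (M(w) = ((w*w**2)**2/w)/6 = ((w**3)**2/w)/6 = (w**6/w)/6 = w**5/6)
-36675 + 1281*(-1 + M(-2))**2 = -36675 + 1281*(-1 + (1/6)*(-2)**5)**2 = -36675 + 1281*(-1 + (1/6)*(-32))**2 = -36675 + 1281*(-1 - 16/3)**2 = -36675 + 1281*(-19/3)**2 = -36675 + 1281*(361/9) = -36675 + 154147/3 = 44122/3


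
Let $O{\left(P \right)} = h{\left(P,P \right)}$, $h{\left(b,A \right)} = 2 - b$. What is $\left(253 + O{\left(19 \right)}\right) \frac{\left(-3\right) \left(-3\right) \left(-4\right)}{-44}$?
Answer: $\frac{2124}{11} \approx 193.09$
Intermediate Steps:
$O{\left(P \right)} = 2 - P$
$\left(253 + O{\left(19 \right)}\right) \frac{\left(-3\right) \left(-3\right) \left(-4\right)}{-44} = \left(253 + \left(2 - 19\right)\right) \frac{\left(-3\right) \left(-3\right) \left(-4\right)}{-44} = \left(253 + \left(2 - 19\right)\right) 9 \left(-4\right) \left(- \frac{1}{44}\right) = \left(253 - 17\right) \left(\left(-36\right) \left(- \frac{1}{44}\right)\right) = 236 \cdot \frac{9}{11} = \frac{2124}{11}$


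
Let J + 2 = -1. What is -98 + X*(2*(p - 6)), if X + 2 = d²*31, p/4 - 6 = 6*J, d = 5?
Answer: -83582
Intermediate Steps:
J = -3 (J = -2 - 1 = -3)
p = -48 (p = 24 + 4*(6*(-3)) = 24 + 4*(-18) = 24 - 72 = -48)
X = 773 (X = -2 + 5²*31 = -2 + 25*31 = -2 + 775 = 773)
-98 + X*(2*(p - 6)) = -98 + 773*(2*(-48 - 6)) = -98 + 773*(2*(-54)) = -98 + 773*(-108) = -98 - 83484 = -83582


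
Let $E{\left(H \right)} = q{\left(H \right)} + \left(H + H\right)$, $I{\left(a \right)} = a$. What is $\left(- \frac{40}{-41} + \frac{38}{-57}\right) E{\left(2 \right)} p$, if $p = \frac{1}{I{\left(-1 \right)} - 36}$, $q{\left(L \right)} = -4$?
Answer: $0$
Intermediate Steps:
$p = - \frac{1}{37}$ ($p = \frac{1}{-1 - 36} = \frac{1}{-37} = - \frac{1}{37} \approx -0.027027$)
$E{\left(H \right)} = -4 + 2 H$ ($E{\left(H \right)} = -4 + \left(H + H\right) = -4 + 2 H$)
$\left(- \frac{40}{-41} + \frac{38}{-57}\right) E{\left(2 \right)} p = \left(- \frac{40}{-41} + \frac{38}{-57}\right) \left(-4 + 2 \cdot 2\right) \left(- \frac{1}{37}\right) = \left(\left(-40\right) \left(- \frac{1}{41}\right) + 38 \left(- \frac{1}{57}\right)\right) \left(-4 + 4\right) \left(- \frac{1}{37}\right) = \left(\frac{40}{41} - \frac{2}{3}\right) 0 \left(- \frac{1}{37}\right) = \frac{38}{123} \cdot 0 \left(- \frac{1}{37}\right) = 0 \left(- \frac{1}{37}\right) = 0$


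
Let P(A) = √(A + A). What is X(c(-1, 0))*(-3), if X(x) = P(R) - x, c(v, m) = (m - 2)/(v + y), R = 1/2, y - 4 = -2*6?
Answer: -7/3 ≈ -2.3333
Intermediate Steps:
y = -8 (y = 4 - 2*6 = 4 - 12 = -8)
R = ½ (R = 1*(½) = ½ ≈ 0.50000)
P(A) = √2*√A (P(A) = √(2*A) = √2*√A)
c(v, m) = (-2 + m)/(-8 + v) (c(v, m) = (m - 2)/(v - 8) = (-2 + m)/(-8 + v))
X(x) = 1 - x (X(x) = √2*√(½) - x = √2*(√2/2) - x = 1 - x)
X(c(-1, 0))*(-3) = (1 - (-2 + 0)/(-8 - 1))*(-3) = (1 - (-2)/(-9))*(-3) = (1 - (-1)*(-2)/9)*(-3) = (1 - 1*2/9)*(-3) = (1 - 2/9)*(-3) = (7/9)*(-3) = -7/3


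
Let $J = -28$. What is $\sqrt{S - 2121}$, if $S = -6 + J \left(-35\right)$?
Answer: $i \sqrt{1147} \approx 33.867 i$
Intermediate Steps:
$S = 974$ ($S = -6 - -980 = -6 + 980 = 974$)
$\sqrt{S - 2121} = \sqrt{974 - 2121} = \sqrt{-1147} = i \sqrt{1147}$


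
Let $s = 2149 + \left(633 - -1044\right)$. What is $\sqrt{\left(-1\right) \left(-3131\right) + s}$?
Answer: $3 \sqrt{773} \approx 83.409$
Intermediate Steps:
$s = 3826$ ($s = 2149 + \left(633 + 1044\right) = 2149 + 1677 = 3826$)
$\sqrt{\left(-1\right) \left(-3131\right) + s} = \sqrt{\left(-1\right) \left(-3131\right) + 3826} = \sqrt{3131 + 3826} = \sqrt{6957} = 3 \sqrt{773}$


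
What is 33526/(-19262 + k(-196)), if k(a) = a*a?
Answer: 16763/9577 ≈ 1.7503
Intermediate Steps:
k(a) = a**2
33526/(-19262 + k(-196)) = 33526/(-19262 + (-196)**2) = 33526/(-19262 + 38416) = 33526/19154 = 33526*(1/19154) = 16763/9577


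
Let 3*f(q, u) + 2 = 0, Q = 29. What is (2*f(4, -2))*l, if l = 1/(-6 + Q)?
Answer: -4/69 ≈ -0.057971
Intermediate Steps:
f(q, u) = -⅔ (f(q, u) = -⅔ + (⅓)*0 = -⅔ + 0 = -⅔)
l = 1/23 (l = 1/(-6 + 29) = 1/23 ≈ 0.043478)
(2*f(4, -2))*l = (2*(-⅔))*(1/23) = -4/3*1/23 = -4/69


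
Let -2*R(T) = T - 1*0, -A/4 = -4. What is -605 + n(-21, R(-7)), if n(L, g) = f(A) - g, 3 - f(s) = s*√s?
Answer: -1339/2 ≈ -669.50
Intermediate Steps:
A = 16 (A = -4*(-4) = 16)
f(s) = 3 - s^(3/2) (f(s) = 3 - s*√s = 3 - s^(3/2))
R(T) = -T/2 (R(T) = -(T - 1*0)/2 = -(T + 0)/2 = -T/2)
n(L, g) = -61 - g (n(L, g) = (3 - 16^(3/2)) - g = (3 - 1*64) - g = (3 - 64) - g = -61 - g)
-605 + n(-21, R(-7)) = -605 + (-61 - (-1)*(-7)/2) = -605 + (-61 - 1*7/2) = -605 + (-61 - 7/2) = -605 - 129/2 = -1339/2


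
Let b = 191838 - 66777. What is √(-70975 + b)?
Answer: √54086 ≈ 232.56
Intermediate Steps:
b = 125061
√(-70975 + b) = √(-70975 + 125061) = √54086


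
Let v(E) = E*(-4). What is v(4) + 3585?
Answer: 3569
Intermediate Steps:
v(E) = -4*E
v(4) + 3585 = -4*4 + 3585 = -16 + 3585 = 3569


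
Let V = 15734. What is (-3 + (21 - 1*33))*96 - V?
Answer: -17174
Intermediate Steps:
(-3 + (21 - 1*33))*96 - V = (-3 + (21 - 1*33))*96 - 1*15734 = (-3 + (21 - 33))*96 - 15734 = (-3 - 12)*96 - 15734 = -15*96 - 15734 = -1440 - 15734 = -17174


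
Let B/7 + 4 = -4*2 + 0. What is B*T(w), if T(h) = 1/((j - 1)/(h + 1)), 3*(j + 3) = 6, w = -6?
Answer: -210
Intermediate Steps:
j = -1 (j = -3 + (1/3)*6 = -3 + 2 = -1)
B = -84 (B = -28 + 7*(-4*2 + 0) = -28 + 7*(-8 + 0) = -28 + 7*(-8) = -28 - 56 = -84)
T(h) = -1/2 - h/2 (T(h) = 1/((-1 - 1)/(h + 1)) = 1/(-2/(1 + h)) = -1/2 - h/2)
B*T(w) = -84*(-1/2 - 1/2*(-6)) = -84*(-1/2 + 3) = -84*5/2 = -210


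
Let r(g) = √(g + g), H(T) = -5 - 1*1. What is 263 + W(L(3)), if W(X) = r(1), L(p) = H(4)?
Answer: 263 + √2 ≈ 264.41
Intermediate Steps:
H(T) = -6 (H(T) = -5 - 1 = -6)
L(p) = -6
r(g) = √2*√g (r(g) = √(2*g) = √2*√g)
W(X) = √2 (W(X) = √2*√1 = √2*1 = √2)
263 + W(L(3)) = 263 + √2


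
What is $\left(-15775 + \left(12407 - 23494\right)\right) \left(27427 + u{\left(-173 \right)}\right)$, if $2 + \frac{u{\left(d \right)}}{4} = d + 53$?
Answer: $-723635418$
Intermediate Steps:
$u{\left(d \right)} = 204 + 4 d$ ($u{\left(d \right)} = -8 + 4 \left(d + 53\right) = -8 + 4 \left(53 + d\right) = -8 + \left(212 + 4 d\right) = 204 + 4 d$)
$\left(-15775 + \left(12407 - 23494\right)\right) \left(27427 + u{\left(-173 \right)}\right) = \left(-15775 + \left(12407 - 23494\right)\right) \left(27427 + \left(204 + 4 \left(-173\right)\right)\right) = \left(-15775 + \left(12407 - 23494\right)\right) \left(27427 + \left(204 - 692\right)\right) = \left(-15775 - 11087\right) \left(27427 - 488\right) = \left(-26862\right) 26939 = -723635418$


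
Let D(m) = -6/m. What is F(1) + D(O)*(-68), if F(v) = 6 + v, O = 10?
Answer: 239/5 ≈ 47.800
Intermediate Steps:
F(1) + D(O)*(-68) = (6 + 1) - 6/10*(-68) = 7 - 6*⅒*(-68) = 7 - ⅗*(-68) = 7 + 204/5 = 239/5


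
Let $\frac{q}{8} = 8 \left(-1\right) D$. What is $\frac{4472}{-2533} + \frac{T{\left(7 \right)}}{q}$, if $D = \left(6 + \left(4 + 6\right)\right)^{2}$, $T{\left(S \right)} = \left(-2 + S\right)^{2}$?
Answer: $- \frac{73332573}{41500672} \approx -1.767$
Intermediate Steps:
$D = 256$ ($D = \left(6 + 10\right)^{2} = 16^{2} = 256$)
$q = -16384$ ($q = 8 \cdot 8 \left(-1\right) 256 = 8 \left(\left(-8\right) 256\right) = 8 \left(-2048\right) = -16384$)
$\frac{4472}{-2533} + \frac{T{\left(7 \right)}}{q} = \frac{4472}{-2533} + \frac{\left(-2 + 7\right)^{2}}{-16384} = 4472 \left(- \frac{1}{2533}\right) + 5^{2} \left(- \frac{1}{16384}\right) = - \frac{4472}{2533} + 25 \left(- \frac{1}{16384}\right) = - \frac{4472}{2533} - \frac{25}{16384} = - \frac{73332573}{41500672}$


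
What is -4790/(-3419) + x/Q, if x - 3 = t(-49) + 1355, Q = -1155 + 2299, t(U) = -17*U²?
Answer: -9956197/300872 ≈ -33.091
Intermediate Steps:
Q = 1144
x = -39459 (x = 3 + (-17*(-49)² + 1355) = 3 + (-17*2401 + 1355) = 3 + (-40817 + 1355) = 3 - 39462 = -39459)
-4790/(-3419) + x/Q = -4790/(-3419) - 39459/1144 = -4790*(-1/3419) - 39459*1/1144 = 4790/3419 - 39459/1144 = -9956197/300872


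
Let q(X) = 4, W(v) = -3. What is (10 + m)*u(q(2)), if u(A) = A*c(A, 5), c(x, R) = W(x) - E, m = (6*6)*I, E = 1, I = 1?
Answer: -736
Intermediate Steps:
m = 36 (m = (6*6)*1 = 36*1 = 36)
c(x, R) = -4 (c(x, R) = -3 - 1*1 = -3 - 1 = -4)
u(A) = -4*A (u(A) = A*(-4) = -4*A)
(10 + m)*u(q(2)) = (10 + 36)*(-4*4) = 46*(-16) = -736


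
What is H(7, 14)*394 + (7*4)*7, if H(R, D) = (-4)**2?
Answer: 6500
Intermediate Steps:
H(R, D) = 16
H(7, 14)*394 + (7*4)*7 = 16*394 + (7*4)*7 = 6304 + 28*7 = 6304 + 196 = 6500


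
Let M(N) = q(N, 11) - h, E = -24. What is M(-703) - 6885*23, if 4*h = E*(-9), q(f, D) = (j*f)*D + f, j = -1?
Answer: -151379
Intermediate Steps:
q(f, D) = f - D*f (q(f, D) = (-f)*D + f = -D*f + f = f - D*f)
h = 54 (h = (-24*(-9))/4 = (1/4)*216 = 54)
M(N) = -54 - 10*N (M(N) = N*(1 - 1*11) - 1*54 = N*(1 - 11) - 54 = N*(-10) - 54 = -10*N - 54 = -54 - 10*N)
M(-703) - 6885*23 = (-54 - 10*(-703)) - 6885*23 = (-54 + 7030) - 158355 = 6976 - 158355 = -151379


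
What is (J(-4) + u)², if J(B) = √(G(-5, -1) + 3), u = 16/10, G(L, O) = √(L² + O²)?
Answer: (8 + 5*√(3 + √26))²/25 ≈ 19.766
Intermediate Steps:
u = 8/5 (u = 16*(⅒) = 8/5 ≈ 1.6000)
J(B) = √(3 + √26) (J(B) = √(√((-5)² + (-1)²) + 3) = √(√(25 + 1) + 3) = √(√26 + 3) = √(3 + √26))
(J(-4) + u)² = (√(3 + √26) + 8/5)² = (8/5 + √(3 + √26))²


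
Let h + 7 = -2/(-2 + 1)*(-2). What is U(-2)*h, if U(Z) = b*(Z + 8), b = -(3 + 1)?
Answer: 264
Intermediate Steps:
h = -11 (h = -7 - 2/(-2 + 1)*(-2) = -7 - 2/(-1)*(-2) = -7 - 2*(-1)*(-2) = -7 + 2*(-2) = -7 - 4 = -11)
b = -4 (b = -1*4 = -4)
U(Z) = -32 - 4*Z (U(Z) = -4*(Z + 8) = -4*(8 + Z) = -32 - 4*Z)
U(-2)*h = (-32 - 4*(-2))*(-11) = (-32 + 8)*(-11) = -24*(-11) = 264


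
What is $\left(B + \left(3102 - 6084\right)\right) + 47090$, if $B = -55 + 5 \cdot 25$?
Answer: $44178$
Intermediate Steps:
$B = 70$ ($B = -55 + 125 = 70$)
$\left(B + \left(3102 - 6084\right)\right) + 47090 = \left(70 + \left(3102 - 6084\right)\right) + 47090 = \left(70 - 2982\right) + 47090 = -2912 + 47090 = 44178$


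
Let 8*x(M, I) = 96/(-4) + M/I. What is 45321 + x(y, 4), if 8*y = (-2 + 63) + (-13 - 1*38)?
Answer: 5800709/128 ≈ 45318.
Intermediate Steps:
y = 5/4 (y = ((-2 + 63) + (-13 - 1*38))/8 = (61 + (-13 - 38))/8 = (61 - 51)/8 = (⅛)*10 = 5/4 ≈ 1.2500)
x(M, I) = -3 + M/(8*I) (x(M, I) = (96/(-4) + M/I)/8 = (96*(-¼) + M/I)/8 = (-24 + M/I)/8 = -3 + M/(8*I))
45321 + x(y, 4) = 45321 + (-3 + (⅛)*(5/4)/4) = 45321 + (-3 + (⅛)*(5/4)*(¼)) = 45321 + (-3 + 5/128) = 45321 - 379/128 = 5800709/128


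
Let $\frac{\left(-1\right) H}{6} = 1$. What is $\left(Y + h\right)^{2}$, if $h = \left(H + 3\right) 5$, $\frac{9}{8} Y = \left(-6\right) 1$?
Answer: $\frac{3721}{9} \approx 413.44$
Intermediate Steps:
$H = -6$ ($H = \left(-6\right) 1 = -6$)
$Y = - \frac{16}{3}$ ($Y = \frac{8 \left(\left(-6\right) 1\right)}{9} = \frac{8}{9} \left(-6\right) = - \frac{16}{3} \approx -5.3333$)
$h = -15$ ($h = \left(-6 + 3\right) 5 = \left(-3\right) 5 = -15$)
$\left(Y + h\right)^{2} = \left(- \frac{16}{3} - 15\right)^{2} = \left(- \frac{61}{3}\right)^{2} = \frac{3721}{9}$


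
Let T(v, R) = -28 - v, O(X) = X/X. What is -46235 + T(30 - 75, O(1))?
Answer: -46218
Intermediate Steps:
O(X) = 1
-46235 + T(30 - 75, O(1)) = -46235 + (-28 - (30 - 75)) = -46235 + (-28 - 1*(-45)) = -46235 + (-28 + 45) = -46235 + 17 = -46218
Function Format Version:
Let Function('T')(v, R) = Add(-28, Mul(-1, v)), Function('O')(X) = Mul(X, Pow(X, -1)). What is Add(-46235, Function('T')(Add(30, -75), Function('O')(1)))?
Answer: -46218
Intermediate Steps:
Function('O')(X) = 1
Add(-46235, Function('T')(Add(30, -75), Function('O')(1))) = Add(-46235, Add(-28, Mul(-1, Add(30, -75)))) = Add(-46235, Add(-28, Mul(-1, -45))) = Add(-46235, Add(-28, 45)) = Add(-46235, 17) = -46218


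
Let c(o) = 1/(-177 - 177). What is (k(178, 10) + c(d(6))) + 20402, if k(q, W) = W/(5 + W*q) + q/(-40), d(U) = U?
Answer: 2864224361/140420 ≈ 20398.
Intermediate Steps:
k(q, W) = -q/40 + W/(5 + W*q) (k(q, W) = W/(5 + W*q) + q*(-1/40) = W/(5 + W*q) - q/40 = -q/40 + W/(5 + W*q))
c(o) = -1/354 (c(o) = 1/(-354) = -1/354)
(k(178, 10) + c(d(6))) + 20402 = ((10 - 1/8*178 - 1/40*10*178**2)/(5 + 10*178) - 1/354) + 20402 = ((10 - 89/4 - 1/40*10*31684)/(5 + 1780) - 1/354) + 20402 = ((10 - 89/4 - 7921)/1785 - 1/354) + 20402 = ((1/1785)*(-31733/4) - 1/354) + 20402 = (-31733/7140 - 1/354) + 20402 = -624479/140420 + 20402 = 2864224361/140420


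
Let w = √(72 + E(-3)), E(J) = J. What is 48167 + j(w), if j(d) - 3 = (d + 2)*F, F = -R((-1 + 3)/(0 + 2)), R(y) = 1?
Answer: 48168 - √69 ≈ 48160.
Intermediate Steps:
w = √69 (w = √(72 - 3) = √69 ≈ 8.3066)
F = -1 (F = -1*1 = -1)
j(d) = 1 - d (j(d) = 3 + (d + 2)*(-1) = 3 + (2 + d)*(-1) = 3 + (-2 - d) = 1 - d)
48167 + j(w) = 48167 + (1 - √69) = 48168 - √69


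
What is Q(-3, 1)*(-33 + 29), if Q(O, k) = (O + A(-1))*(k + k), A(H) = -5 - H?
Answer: 56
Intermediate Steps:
Q(O, k) = 2*k*(-4 + O) (Q(O, k) = (O + (-5 - 1*(-1)))*(k + k) = (O + (-5 + 1))*(2*k) = (O - 4)*(2*k) = (-4 + O)*(2*k) = 2*k*(-4 + O))
Q(-3, 1)*(-33 + 29) = (2*1*(-4 - 3))*(-33 + 29) = (2*1*(-7))*(-4) = -14*(-4) = 56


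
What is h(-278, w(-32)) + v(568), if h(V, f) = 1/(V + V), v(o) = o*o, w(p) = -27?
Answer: 179378943/556 ≈ 3.2262e+5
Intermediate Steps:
v(o) = o**2
h(V, f) = 1/(2*V)
h(-278, w(-32)) + v(568) = (1/2)/(-278) + 568**2 = (1/2)*(-1/278) + 322624 = -1/556 + 322624 = 179378943/556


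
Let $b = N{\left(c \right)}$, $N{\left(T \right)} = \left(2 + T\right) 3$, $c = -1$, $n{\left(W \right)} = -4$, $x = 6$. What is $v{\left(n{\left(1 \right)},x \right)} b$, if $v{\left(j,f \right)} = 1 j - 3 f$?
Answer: $-66$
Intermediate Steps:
$v{\left(j,f \right)} = j - 3 f$
$N{\left(T \right)} = 6 + 3 T$
$b = 3$ ($b = 6 + 3 \left(-1\right) = 6 - 3 = 3$)
$v{\left(n{\left(1 \right)},x \right)} b = \left(-4 - 18\right) 3 = \left(-22\right) 3 = -66$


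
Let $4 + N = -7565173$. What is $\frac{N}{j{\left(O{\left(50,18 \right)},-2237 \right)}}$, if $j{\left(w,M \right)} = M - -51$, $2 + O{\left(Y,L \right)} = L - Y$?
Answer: $\frac{7565177}{2186} \approx 3460.7$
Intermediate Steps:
$O{\left(Y,L \right)} = -2 + L - Y$ ($O{\left(Y,L \right)} = -2 + \left(L - Y\right) = -2 + L - Y$)
$j{\left(w,M \right)} = 51 + M$ ($j{\left(w,M \right)} = M + 51 = 51 + M$)
$N = -7565177$ ($N = -4 - 7565173 = -7565177$)
$\frac{N}{j{\left(O{\left(50,18 \right)},-2237 \right)}} = - \frac{7565177}{51 - 2237} = - \frac{7565177}{-2186} = \left(-7565177\right) \left(- \frac{1}{2186}\right) = \frac{7565177}{2186}$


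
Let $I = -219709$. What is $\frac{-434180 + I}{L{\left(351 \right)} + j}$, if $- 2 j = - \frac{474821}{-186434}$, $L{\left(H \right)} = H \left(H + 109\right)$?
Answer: $- \frac{243814283652}{60202792459} \approx -4.0499$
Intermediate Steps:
$L{\left(H \right)} = H \left(109 + H\right)$
$j = - \frac{474821}{372868}$ ($j = - \frac{\left(-474821\right) \frac{1}{-186434}}{2} = - \frac{\left(-474821\right) \left(- \frac{1}{186434}\right)}{2} = \left(- \frac{1}{2}\right) \frac{474821}{186434} = - \frac{474821}{372868} \approx -1.2734$)
$\frac{-434180 + I}{L{\left(351 \right)} + j} = \frac{-434180 - 219709}{351 \left(109 + 351\right) - \frac{474821}{372868}} = - \frac{653889}{351 \cdot 460 - \frac{474821}{372868}} = - \frac{653889}{161460 - \frac{474821}{372868}} = - \frac{653889}{\frac{60202792459}{372868}} = \left(-653889\right) \frac{372868}{60202792459} = - \frac{243814283652}{60202792459}$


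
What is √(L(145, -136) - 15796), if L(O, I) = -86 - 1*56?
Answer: I*√15938 ≈ 126.25*I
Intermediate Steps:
L(O, I) = -142 (L(O, I) = -86 - 56 = -142)
√(L(145, -136) - 15796) = √(-142 - 15796) = √(-15938) = I*√15938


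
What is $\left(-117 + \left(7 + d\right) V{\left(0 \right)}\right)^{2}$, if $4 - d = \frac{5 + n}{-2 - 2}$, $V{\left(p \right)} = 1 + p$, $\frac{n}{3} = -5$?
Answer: $\frac{47089}{4} \approx 11772.0$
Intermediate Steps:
$n = -15$ ($n = 3 \left(-5\right) = -15$)
$d = \frac{3}{2}$ ($d = 4 - \frac{5 - 15}{-2 - 2} = 4 - - \frac{10}{-4} = 4 - \left(-10\right) \left(- \frac{1}{4}\right) = 4 - \frac{5}{2} = \frac{3}{2} \approx 1.5$)
$\left(-117 + \left(7 + d\right) V{\left(0 \right)}\right)^{2} = \left(-117 + \left(7 + \frac{3}{2}\right) \left(1 + 0\right)\right)^{2} = \left(-117 + \frac{17}{2} \cdot 1\right)^{2} = \left(-117 + \frac{17}{2}\right)^{2} = \left(- \frac{217}{2}\right)^{2} = \frac{47089}{4}$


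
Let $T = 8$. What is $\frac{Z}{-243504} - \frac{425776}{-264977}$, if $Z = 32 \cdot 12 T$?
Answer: $\frac{2143003120}{1344228321} \approx 1.5942$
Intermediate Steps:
$Z = 3072$ ($Z = 32 \cdot 12 \cdot 8 = 384 \cdot 8 = 3072$)
$\frac{Z}{-243504} - \frac{425776}{-264977} = \frac{3072}{-243504} - \frac{425776}{-264977} = 3072 \left(- \frac{1}{243504}\right) - - \frac{425776}{264977} = - \frac{64}{5073} + \frac{425776}{264977} = \frac{2143003120}{1344228321}$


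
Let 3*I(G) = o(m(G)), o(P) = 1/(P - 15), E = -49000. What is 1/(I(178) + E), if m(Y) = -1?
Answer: -48/2352001 ≈ -2.0408e-5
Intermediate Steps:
o(P) = 1/(-15 + P)
I(G) = -1/48 (I(G) = 1/(3*(-15 - 1)) = (⅓)/(-16) = (⅓)*(-1/16) = -1/48)
1/(I(178) + E) = 1/(-1/48 - 49000) = 1/(-2352001/48) = -48/2352001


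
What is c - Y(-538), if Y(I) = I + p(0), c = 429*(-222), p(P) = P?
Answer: -94700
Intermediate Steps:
c = -95238
Y(I) = I (Y(I) = I + 0 = I)
c - Y(-538) = -95238 - 1*(-538) = -95238 + 538 = -94700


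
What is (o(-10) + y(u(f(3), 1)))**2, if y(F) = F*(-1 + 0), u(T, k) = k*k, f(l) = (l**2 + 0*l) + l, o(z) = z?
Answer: 121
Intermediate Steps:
f(l) = l + l**2 (f(l) = (l**2 + 0) + l = l**2 + l = l + l**2)
u(T, k) = k**2
y(F) = -F (y(F) = F*(-1) = -F)
(o(-10) + y(u(f(3), 1)))**2 = (-10 - 1*1**2)**2 = (-10 - 1*1)**2 = (-10 - 1)**2 = (-11)**2 = 121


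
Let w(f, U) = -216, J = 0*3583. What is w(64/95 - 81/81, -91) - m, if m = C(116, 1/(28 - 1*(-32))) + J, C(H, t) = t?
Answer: -12961/60 ≈ -216.02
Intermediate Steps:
J = 0
m = 1/60 (m = 1/(28 - 1*(-32)) + 0 = 1/(28 + 32) + 0 = 1/60 + 0 = 1/60 ≈ 0.016667)
w(64/95 - 81/81, -91) - m = -216 - 1*1/60 = -216 - 1/60 = -12961/60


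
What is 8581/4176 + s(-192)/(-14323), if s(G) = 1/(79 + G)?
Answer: 13888344095/6758851824 ≈ 2.0548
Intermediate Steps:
8581/4176 + s(-192)/(-14323) = 8581/4176 + 1/((79 - 192)*(-14323)) = 8581*(1/4176) - 1/14323/(-113) = 8581/4176 - 1/113*(-1/14323) = 8581/4176 + 1/1618499 = 13888344095/6758851824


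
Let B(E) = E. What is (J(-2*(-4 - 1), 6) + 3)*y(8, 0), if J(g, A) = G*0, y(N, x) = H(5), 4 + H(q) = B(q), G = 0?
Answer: 3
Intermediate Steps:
H(q) = -4 + q
y(N, x) = 1 (y(N, x) = -4 + 5 = 1)
J(g, A) = 0 (J(g, A) = 0*0 = 0)
(J(-2*(-4 - 1), 6) + 3)*y(8, 0) = (0 + 3)*1 = 3*1 = 3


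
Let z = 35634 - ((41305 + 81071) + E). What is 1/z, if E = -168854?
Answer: 1/82112 ≈ 1.2178e-5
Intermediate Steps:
z = 82112 (z = 35634 - ((41305 + 81071) - 168854) = 35634 - (122376 - 168854) = 35634 - 1*(-46478) = 35634 + 46478 = 82112)
1/z = 1/82112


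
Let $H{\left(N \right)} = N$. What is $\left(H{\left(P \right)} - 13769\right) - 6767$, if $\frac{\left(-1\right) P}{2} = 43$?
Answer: $-20622$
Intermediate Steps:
$P = -86$ ($P = \left(-2\right) 43 = -86$)
$\left(H{\left(P \right)} - 13769\right) - 6767 = \left(-86 - 13769\right) - 6767 = -13855 - 6767 = -20622$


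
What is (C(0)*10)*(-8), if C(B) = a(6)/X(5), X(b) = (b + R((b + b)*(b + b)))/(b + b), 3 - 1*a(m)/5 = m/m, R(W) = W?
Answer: -1600/21 ≈ -76.190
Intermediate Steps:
a(m) = 10 (a(m) = 15 - 5*m/m = 15 - 5*1 = 15 - 5 = 10)
X(b) = (b + 4*b²)/(2*b) (X(b) = (b + (b + b)*(b + b))/(b + b) = (b + (2*b)*(2*b))/((2*b)) = (b + 4*b²)*(1/(2*b)) = (b + 4*b²)/(2*b))
C(B) = 20/21 (C(B) = 10/(½ + 2*5) = 10/(½ + 10) = 10/(21/2) = 10*(2/21) = 20/21)
(C(0)*10)*(-8) = ((20/21)*10)*(-8) = (200/21)*(-8) = -1600/21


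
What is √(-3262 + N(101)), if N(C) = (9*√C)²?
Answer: √4919 ≈ 70.136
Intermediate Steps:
N(C) = 81*C
√(-3262 + N(101)) = √(-3262 + 81*101) = √(-3262 + 8181) = √4919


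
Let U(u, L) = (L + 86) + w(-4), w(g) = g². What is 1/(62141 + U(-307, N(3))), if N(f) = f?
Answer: 1/62246 ≈ 1.6065e-5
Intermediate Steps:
U(u, L) = 102 + L (U(u, L) = (L + 86) + (-4)² = (86 + L) + 16 = 102 + L)
1/(62141 + U(-307, N(3))) = 1/(62141 + (102 + 3)) = 1/(62141 + 105) = 1/62246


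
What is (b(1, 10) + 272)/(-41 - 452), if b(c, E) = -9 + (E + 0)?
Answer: -273/493 ≈ -0.55375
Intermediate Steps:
b(c, E) = -9 + E
(b(1, 10) + 272)/(-41 - 452) = ((-9 + 10) + 272)/(-41 - 452) = (1 + 272)/(-493) = 273*(-1/493) = -273/493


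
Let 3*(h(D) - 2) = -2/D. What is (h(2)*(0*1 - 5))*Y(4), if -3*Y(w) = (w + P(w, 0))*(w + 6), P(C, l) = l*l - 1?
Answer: 250/3 ≈ 83.333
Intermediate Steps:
P(C, l) = -1 + l² (P(C, l) = l² - 1 = -1 + l²)
Y(w) = -(-1 + w)*(6 + w)/3 (Y(w) = -(w + (-1 + 0²))*(w + 6)/3 = -(w + (-1 + 0))*(6 + w)/3 = -(w - 1)*(6 + w)/3 = -(-1 + w)*(6 + w)/3)
h(D) = 2 - 2/(3*D) (h(D) = 2 + (-2/D)/3 = 2 - 2/(3*D))
(h(2)*(0*1 - 5))*Y(4) = ((2 - ⅔/2)*(0*1 - 5))*(2 - 5/3*4 - ⅓*4²) = ((2 - ⅔*½)*(0 - 5))*(2 - 20/3 - ⅓*16) = ((2 - ⅓)*(-5))*(2 - 20/3 - 16/3) = ((5/3)*(-5))*(-10) = -25/3*(-10) = 250/3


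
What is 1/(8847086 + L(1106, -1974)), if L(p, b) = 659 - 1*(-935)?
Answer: 1/8848680 ≈ 1.1301e-7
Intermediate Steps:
L(p, b) = 1594 (L(p, b) = 659 + 935 = 1594)
1/(8847086 + L(1106, -1974)) = 1/(8847086 + 1594) = 1/8848680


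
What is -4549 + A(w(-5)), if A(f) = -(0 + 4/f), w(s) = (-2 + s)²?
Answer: -222905/49 ≈ -4549.1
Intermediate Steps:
A(f) = -4/f
-4549 + A(w(-5)) = -4549 - 4/(-2 - 5)² = -4549 - 4/((-7)²) = -4549 - 4/49 = -222905/49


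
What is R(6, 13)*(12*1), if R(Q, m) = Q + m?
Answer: 228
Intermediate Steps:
R(6, 13)*(12*1) = (6 + 13)*(12*1) = 19*12 = 228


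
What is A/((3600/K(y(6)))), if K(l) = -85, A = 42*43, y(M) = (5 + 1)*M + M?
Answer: -5117/120 ≈ -42.642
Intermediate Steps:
y(M) = 7*M (y(M) = 6*M + M = 7*M)
A = 1806
A/((3600/K(y(6)))) = 1806/((3600/(-85))) = 1806/((3600*(-1/85))) = 1806/(-720/17) = 1806*(-17/720) = -5117/120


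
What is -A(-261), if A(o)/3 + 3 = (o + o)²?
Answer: -817443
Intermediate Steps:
A(o) = -9 + 12*o² (A(o) = -9 + 3*(o + o)² = -9 + 3*(2*o)² = -9 + 3*(4*o²) = -9 + 12*o²)
-A(-261) = -(-9 + 12*(-261)²) = -(-9 + 12*68121) = -(-9 + 817452) = -1*817443 = -817443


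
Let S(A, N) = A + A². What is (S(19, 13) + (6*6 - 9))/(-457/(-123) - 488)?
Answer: -50061/59567 ≈ -0.84042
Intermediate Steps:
(S(19, 13) + (6*6 - 9))/(-457/(-123) - 488) = (19*(1 + 19) + (6*6 - 9))/(-457/(-123) - 488) = (19*20 + (36 - 9))/(-457*(-1/123) - 488) = (380 + 27)/(457/123 - 488) = 407/(-59567/123) = 407*(-123/59567) = -50061/59567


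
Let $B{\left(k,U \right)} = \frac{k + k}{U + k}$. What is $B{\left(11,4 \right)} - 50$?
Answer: $- \frac{728}{15} \approx -48.533$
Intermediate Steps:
$B{\left(k,U \right)} = \frac{2 k}{U + k}$
$B{\left(11,4 \right)} - 50 = 2 \cdot 11 \frac{1}{4 + 11} - 50 = 2 \cdot 11 \cdot \frac{1}{15} + \left(-107 + 57\right) = 2 \cdot 11 \cdot \frac{1}{15} - 50 = \frac{22}{15} - 50 = - \frac{728}{15}$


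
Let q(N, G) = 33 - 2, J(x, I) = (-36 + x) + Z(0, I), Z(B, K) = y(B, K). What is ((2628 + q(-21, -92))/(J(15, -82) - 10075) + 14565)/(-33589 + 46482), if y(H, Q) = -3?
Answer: 147089276/130206407 ≈ 1.1297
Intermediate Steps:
Z(B, K) = -3
J(x, I) = -39 + x (J(x, I) = (-36 + x) - 3 = -39 + x)
q(N, G) = 31
((2628 + q(-21, -92))/(J(15, -82) - 10075) + 14565)/(-33589 + 46482) = ((2628 + 31)/((-39 + 15) - 10075) + 14565)/(-33589 + 46482) = (2659/(-24 - 10075) + 14565)/12893 = (2659/(-10099) + 14565)*(1/12893) = (2659*(-1/10099) + 14565)*(1/12893) = (-2659/10099 + 14565)*(1/12893) = (147089276/10099)*(1/12893) = 147089276/130206407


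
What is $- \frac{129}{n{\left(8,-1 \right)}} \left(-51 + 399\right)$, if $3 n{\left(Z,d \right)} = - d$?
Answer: $-134676$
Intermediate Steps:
$n{\left(Z,d \right)} = - \frac{d}{3}$ ($n{\left(Z,d \right)} = \frac{\left(-1\right) d}{3} = - \frac{d}{3}$)
$- \frac{129}{n{\left(8,-1 \right)}} \left(-51 + 399\right) = - \frac{129}{\left(- \frac{1}{3}\right) \left(-1\right)} \left(-51 + 399\right) = - 129 \frac{1}{\frac{1}{3}} \cdot 348 = \left(-129\right) 3 \cdot 348 = \left(-387\right) 348 = -134676$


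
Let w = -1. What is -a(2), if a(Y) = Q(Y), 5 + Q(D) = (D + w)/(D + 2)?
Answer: 19/4 ≈ 4.7500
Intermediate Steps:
Q(D) = -5 + (-1 + D)/(2 + D) (Q(D) = -5 + (D - 1)/(D + 2) = -5 + (-1 + D)/(2 + D))
a(Y) = (-11 - 4*Y)/(2 + Y)
-a(2) = -(-11 - 4*2)/(2 + 2) = -(-11 - 8)/4 = -(-19)/4 = -1*(-19/4) = 19/4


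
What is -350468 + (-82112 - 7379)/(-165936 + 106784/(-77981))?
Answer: -4535035623618329/12939962000 ≈ -3.5047e+5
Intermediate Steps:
-350468 + (-82112 - 7379)/(-165936 + 106784/(-77981)) = -350468 - 89491/(-165936 + 106784*(-1/77981)) = -350468 - 89491/(-165936 - 106784/77981) = -350468 - 89491/(-12939962000/77981) = -350468 - 89491*(-77981/12939962000) = -350468 + 6978597671/12939962000 = -4535035623618329/12939962000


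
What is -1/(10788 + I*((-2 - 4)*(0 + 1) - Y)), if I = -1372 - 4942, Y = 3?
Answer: -1/67614 ≈ -1.4790e-5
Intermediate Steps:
I = -6314
-1/(10788 + I*((-2 - 4)*(0 + 1) - Y)) = -1/(10788 - 6314*((-2 - 4)*(0 + 1) - 1*3)) = -1/(10788 - 6314*(-6*1 - 3)) = -1/(10788 - 6314*(-6 - 3)) = -1/(10788 - 6314*(-9)) = -1/(10788 + 56826) = -1/67614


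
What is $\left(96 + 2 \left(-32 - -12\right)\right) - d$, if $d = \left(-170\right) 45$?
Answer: $7706$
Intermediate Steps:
$d = -7650$
$\left(96 + 2 \left(-32 - -12\right)\right) - d = \left(96 + 2 \left(-32 - -12\right)\right) - -7650 = \left(96 + 2 \left(-32 + 12\right)\right) + 7650 = \left(96 + 2 \left(-20\right)\right) + 7650 = \left(96 - 40\right) + 7650 = 56 + 7650 = 7706$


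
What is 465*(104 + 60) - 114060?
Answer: -37800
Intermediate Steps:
465*(104 + 60) - 114060 = 465*164 - 114060 = 76260 - 114060 = -37800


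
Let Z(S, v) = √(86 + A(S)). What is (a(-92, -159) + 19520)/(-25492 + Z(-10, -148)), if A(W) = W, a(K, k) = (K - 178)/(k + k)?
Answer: -6593537665/8610406341 - 1034605*√19/17220812682 ≈ -0.76603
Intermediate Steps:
a(K, k) = (-178 + K)/(2*k) (a(K, k) = (-178 + K)/((2*k)) = (-178 + K)*(1/(2*k)) = (-178 + K)/(2*k))
Z(S, v) = √(86 + S)
(a(-92, -159) + 19520)/(-25492 + Z(-10, -148)) = ((½)*(-178 - 92)/(-159) + 19520)/(-25492 + √(86 - 10)) = ((½)*(-1/159)*(-270) + 19520)/(-25492 + √76) = (45/53 + 19520)/(-25492 + 2*√19) = 1034605/(53*(-25492 + 2*√19))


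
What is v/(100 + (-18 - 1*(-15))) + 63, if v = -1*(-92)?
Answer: 6203/97 ≈ 63.948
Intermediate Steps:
v = 92
v/(100 + (-18 - 1*(-15))) + 63 = 92/(100 + (-18 - 1*(-15))) + 63 = 92/(100 + (-18 + 15)) + 63 = 92/(100 - 3) + 63 = 92/97 + 63 = 6203/97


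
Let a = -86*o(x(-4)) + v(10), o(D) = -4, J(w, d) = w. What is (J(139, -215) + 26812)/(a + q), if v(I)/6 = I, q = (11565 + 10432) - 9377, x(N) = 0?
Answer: 26951/13024 ≈ 2.0693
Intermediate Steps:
q = 12620 (q = 21997 - 9377 = 12620)
v(I) = 6*I
a = 404 (a = -86*(-4) + 6*10 = 344 + 60 = 404)
(J(139, -215) + 26812)/(a + q) = (139 + 26812)/(404 + 12620) = 26951/13024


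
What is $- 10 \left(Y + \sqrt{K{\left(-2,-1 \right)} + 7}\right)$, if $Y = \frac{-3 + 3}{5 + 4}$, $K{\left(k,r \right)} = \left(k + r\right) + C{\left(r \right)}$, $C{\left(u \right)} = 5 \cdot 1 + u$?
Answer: $- 20 \sqrt{2} \approx -28.284$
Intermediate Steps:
$C{\left(u \right)} = 5 + u$
$K{\left(k,r \right)} = 5 + k + 2 r$ ($K{\left(k,r \right)} = \left(k + r\right) + \left(5 + r\right) = 5 + k + 2 r$)
$Y = 0$ ($Y = \frac{0}{9} = 0 \cdot \frac{1}{9} = 0$)
$- 10 \left(Y + \sqrt{K{\left(-2,-1 \right)} + 7}\right) = - 10 \left(0 + \sqrt{\left(5 - 2 + 2 \left(-1\right)\right) + 7}\right) = - 10 \left(0 + \sqrt{\left(5 - 2 - 2\right) + 7}\right) = - 10 \left(0 + \sqrt{1 + 7}\right) = - 10 \left(0 + \sqrt{8}\right) = - 10 \left(0 + 2 \sqrt{2}\right) = - 10 \cdot 2 \sqrt{2} = - 20 \sqrt{2}$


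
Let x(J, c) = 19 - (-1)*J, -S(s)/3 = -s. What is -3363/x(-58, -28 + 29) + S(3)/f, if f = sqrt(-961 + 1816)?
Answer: 1121/13 + 3*sqrt(95)/95 ≈ 86.539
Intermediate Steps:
S(s) = 3*s (S(s) = -(-3)*s = 3*s)
x(J, c) = 19 + J
f = 3*sqrt(95) (f = sqrt(855) = 3*sqrt(95) ≈ 29.240)
-3363/x(-58, -28 + 29) + S(3)/f = -3363/(19 - 58) + (3*3)/((3*sqrt(95))) = -3363/(-39) + 9*(sqrt(95)/285) = -3363*(-1/39) + 3*sqrt(95)/95 = 1121/13 + 3*sqrt(95)/95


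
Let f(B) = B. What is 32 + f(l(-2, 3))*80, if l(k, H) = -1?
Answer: -48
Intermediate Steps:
32 + f(l(-2, 3))*80 = 32 - 1*80 = 32 - 80 = -48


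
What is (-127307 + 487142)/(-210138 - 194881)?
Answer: -359835/405019 ≈ -0.88844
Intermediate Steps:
(-127307 + 487142)/(-210138 - 194881) = 359835/(-405019) = 359835*(-1/405019) = -359835/405019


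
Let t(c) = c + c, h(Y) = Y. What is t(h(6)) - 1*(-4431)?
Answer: 4443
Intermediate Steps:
t(c) = 2*c
t(h(6)) - 1*(-4431) = 2*6 - 1*(-4431) = 12 + 4431 = 4443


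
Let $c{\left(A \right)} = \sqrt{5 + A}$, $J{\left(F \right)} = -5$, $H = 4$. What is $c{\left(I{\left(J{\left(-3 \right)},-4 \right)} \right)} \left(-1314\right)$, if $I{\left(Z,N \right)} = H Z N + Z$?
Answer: $- 5256 \sqrt{5} \approx -11753.0$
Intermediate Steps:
$I{\left(Z,N \right)} = Z + 4 N Z$ ($I{\left(Z,N \right)} = 4 Z N + Z = 4 N Z + Z = Z + 4 N Z$)
$c{\left(I{\left(J{\left(-3 \right)},-4 \right)} \right)} \left(-1314\right) = \sqrt{5 - 5 \left(1 + 4 \left(-4\right)\right)} \left(-1314\right) = \sqrt{5 - 5 \left(1 - 16\right)} \left(-1314\right) = \sqrt{5 - -75} \left(-1314\right) = \sqrt{5 + 75} \left(-1314\right) = \sqrt{80} \left(-1314\right) = 4 \sqrt{5} \left(-1314\right) = - 5256 \sqrt{5}$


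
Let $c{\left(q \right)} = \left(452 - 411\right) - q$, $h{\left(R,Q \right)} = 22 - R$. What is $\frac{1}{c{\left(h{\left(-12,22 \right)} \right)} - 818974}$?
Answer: $- \frac{1}{818967} \approx -1.2211 \cdot 10^{-6}$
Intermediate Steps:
$c{\left(q \right)} = 41 - q$ ($c{\left(q \right)} = \left(452 - 411\right) - q = 41 - q$)
$\frac{1}{c{\left(h{\left(-12,22 \right)} \right)} - 818974} = \frac{1}{\left(41 - \left(22 - -12\right)\right) - 818974} = \frac{1}{\left(41 - \left(22 + 12\right)\right) - 818974} = \frac{1}{\left(41 - 34\right) - 818974} = \frac{1}{7 - 818974} = \frac{1}{-818967} = - \frac{1}{818967}$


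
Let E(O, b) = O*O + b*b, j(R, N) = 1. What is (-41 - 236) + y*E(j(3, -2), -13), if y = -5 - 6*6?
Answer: -7247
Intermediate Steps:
E(O, b) = O**2 + b**2
y = -41 (y = -5 - 36 = -41)
(-41 - 236) + y*E(j(3, -2), -13) = (-41 - 236) - 41*(1**2 + (-13)**2) = -277 - 41*(1 + 169) = -277 - 41*170 = -277 - 6970 = -7247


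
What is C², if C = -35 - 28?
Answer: 3969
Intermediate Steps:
C = -63
C² = (-63)² = 3969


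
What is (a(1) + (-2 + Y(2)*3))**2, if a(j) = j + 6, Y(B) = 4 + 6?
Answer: 1225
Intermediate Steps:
Y(B) = 10
a(j) = 6 + j
(a(1) + (-2 + Y(2)*3))**2 = ((6 + 1) + (-2 + 10*3))**2 = (7 + (-2 + 30))**2 = (7 + 28)**2 = 35**2 = 1225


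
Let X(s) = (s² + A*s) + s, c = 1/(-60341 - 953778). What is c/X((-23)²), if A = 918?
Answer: -1/776807041048 ≈ -1.2873e-12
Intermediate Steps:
c = -1/1014119 (c = 1/(-1014119) = -1/1014119 ≈ -9.8608e-7)
X(s) = s² + 919*s (X(s) = (s² + 918*s) + s = s² + 919*s)
c/X((-23)²) = -1/(529*(919 + (-23)²))/1014119 = -1/(529*(919 + 529))/1014119 = -1/(1014119*(529*1448)) = -1/1014119/765992 = -1/1014119*1/765992 = -1/776807041048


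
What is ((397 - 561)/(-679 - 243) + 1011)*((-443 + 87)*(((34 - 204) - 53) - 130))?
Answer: 58580515204/461 ≈ 1.2707e+8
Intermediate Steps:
((397 - 561)/(-679 - 243) + 1011)*((-443 + 87)*(((34 - 204) - 53) - 130)) = (-164/(-922) + 1011)*(-356*((-170 - 53) - 130)) = (-164*(-1/922) + 1011)*(-356*(-223 - 130)) = (82/461 + 1011)*(-356*(-353)) = (466153/461)*125668 = 58580515204/461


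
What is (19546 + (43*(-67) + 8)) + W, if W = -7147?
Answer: 9526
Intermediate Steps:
(19546 + (43*(-67) + 8)) + W = (19546 + (43*(-67) + 8)) - 7147 = (19546 + (-2881 + 8)) - 7147 = (19546 - 2873) - 7147 = 16673 - 7147 = 9526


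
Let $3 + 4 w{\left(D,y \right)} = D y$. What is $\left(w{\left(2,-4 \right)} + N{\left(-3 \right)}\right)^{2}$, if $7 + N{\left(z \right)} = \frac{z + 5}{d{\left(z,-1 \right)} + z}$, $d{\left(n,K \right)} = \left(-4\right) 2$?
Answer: $\frac{190969}{1936} \approx 98.641$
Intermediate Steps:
$w{\left(D,y \right)} = - \frac{3}{4} + \frac{D y}{4}$
$d{\left(n,K \right)} = -8$
$N{\left(z \right)} = -7 + \frac{5 + z}{-8 + z}$ ($N{\left(z \right)} = -7 + \frac{z + 5}{-8 + z} = -7 + \frac{5 + z}{-8 + z}$)
$\left(w{\left(2,-4 \right)} + N{\left(-3 \right)}\right)^{2} = \left(\left(- \frac{3}{4} + \frac{1}{4} \cdot 2 \left(-4\right)\right) + \frac{61 - -18}{-8 - 3}\right)^{2} = \left(\left(- \frac{3}{4} - 2\right) + \frac{61 + 18}{-11}\right)^{2} = \left(- \frac{11}{4} - \frac{79}{11}\right)^{2} = \left(- \frac{437}{44}\right)^{2} = \frac{190969}{1936}$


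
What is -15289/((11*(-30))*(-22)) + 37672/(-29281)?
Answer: -721175929/212580060 ≈ -3.3925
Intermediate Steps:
-15289/((11*(-30))*(-22)) + 37672/(-29281) = -15289/((-330*(-22))) + 37672*(-1/29281) = -15289/7260 - 37672/29281 = -721175929/212580060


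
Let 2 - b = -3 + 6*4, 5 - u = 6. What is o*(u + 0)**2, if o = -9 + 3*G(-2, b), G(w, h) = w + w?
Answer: -21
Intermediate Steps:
u = -1 (u = 5 - 1*6 = 5 - 6 = -1)
b = -19 (b = 2 - (-3 + 6*4) = 2 - (-3 + 24) = 2 - 1*21 = 2 - 21 = -19)
G(w, h) = 2*w
o = -21 (o = -9 + 3*(2*(-2)) = -9 + 3*(-4) = -9 - 12 = -21)
o*(u + 0)**2 = -21*(-1 + 0)**2 = -21*(-1)**2 = -21*1 = -21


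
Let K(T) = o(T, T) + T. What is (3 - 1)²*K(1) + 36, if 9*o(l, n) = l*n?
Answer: 364/9 ≈ 40.444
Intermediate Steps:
o(l, n) = l*n/9 (o(l, n) = (l*n)/9 = l*n/9)
K(T) = T + T²/9 (K(T) = T*T/9 + T = T²/9 + T = T + T²/9)
(3 - 1)²*K(1) + 36 = (3 - 1)²*((⅑)*1*(9 + 1)) + 36 = 2²*((⅑)*1*10) + 36 = 4*(10/9) + 36 = 40/9 + 36 = 364/9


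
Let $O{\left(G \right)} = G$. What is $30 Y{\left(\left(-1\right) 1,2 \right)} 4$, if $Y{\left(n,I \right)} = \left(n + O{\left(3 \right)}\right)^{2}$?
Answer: $480$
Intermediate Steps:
$Y{\left(n,I \right)} = \left(3 + n\right)^{2}$ ($Y{\left(n,I \right)} = \left(n + 3\right)^{2} = \left(3 + n\right)^{2}$)
$30 Y{\left(\left(-1\right) 1,2 \right)} 4 = 30 \left(3 - 1\right)^{2} \cdot 4 = 30 \cdot 2^{2} \cdot 4 = 30 \cdot 4 \cdot 4 = 120 \cdot 4 = 480$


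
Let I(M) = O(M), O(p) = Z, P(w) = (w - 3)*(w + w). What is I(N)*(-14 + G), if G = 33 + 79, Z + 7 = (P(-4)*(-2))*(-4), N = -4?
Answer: 43218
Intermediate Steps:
P(w) = 2*w*(-3 + w) (P(w) = (-3 + w)*(2*w) = 2*w*(-3 + w))
Z = 441 (Z = -7 + ((2*(-4)*(-3 - 4))*(-2))*(-4) = -7 + ((2*(-4)*(-7))*(-2))*(-4) = -7 + (56*(-2))*(-4) = -7 - 112*(-4) = -7 + 448 = 441)
G = 112
O(p) = 441
I(M) = 441
I(N)*(-14 + G) = 441*(-14 + 112) = 441*98 = 43218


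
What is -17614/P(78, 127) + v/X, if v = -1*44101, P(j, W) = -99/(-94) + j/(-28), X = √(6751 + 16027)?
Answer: 2897503/285 - 44101*√22778/22778 ≈ 9874.5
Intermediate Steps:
X = √22778 ≈ 150.92
P(j, W) = 99/94 - j/28 (P(j, W) = -99*(-1/94) + j*(-1/28) = 99/94 - j/28)
v = -44101
-17614/P(78, 127) + v/X = -17614/(99/94 - 1/28*78) - 44101*√22778/22778 = -17614/(99/94 - 39/14) - 44101*√22778/22778 = -17614/(-570/329) - 44101*√22778/22778 = -17614*(-329/570) - 44101*√22778/22778 = 2897503/285 - 44101*√22778/22778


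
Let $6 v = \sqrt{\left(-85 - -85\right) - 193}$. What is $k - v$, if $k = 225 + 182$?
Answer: $407 - \frac{i \sqrt{193}}{6} \approx 407.0 - 2.3154 i$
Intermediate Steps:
$v = \frac{i \sqrt{193}}{6}$ ($v = \frac{\sqrt{\left(-85 - -85\right) - 193}}{6} = \frac{\sqrt{\left(-85 + 85\right) - 193}}{6} = \frac{\sqrt{0 - 193}}{6} = \frac{\sqrt{-193}}{6} = \frac{i \sqrt{193}}{6} \approx 2.3154 i$)
$k = 407$
$k - v = 407 - \frac{i \sqrt{193}}{6}$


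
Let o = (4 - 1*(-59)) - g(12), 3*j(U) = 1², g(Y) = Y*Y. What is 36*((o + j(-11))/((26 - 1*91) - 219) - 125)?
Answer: -318774/71 ≈ -4489.8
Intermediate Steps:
g(Y) = Y²
j(U) = ⅓ (j(U) = (⅓)*1² = (⅓)*1 = ⅓)
o = -81 (o = (4 - 1*(-59)) - 1*12² = (4 + 59) - 1*144 = 63 - 144 = -81)
36*((o + j(-11))/((26 - 1*91) - 219) - 125) = 36*((-81 + ⅓)/((26 - 1*91) - 219) - 125) = 36*(-242/(3*((26 - 91) - 219)) - 125) = 36*(-242/(3*(-65 - 219)) - 125) = 36*(-242/3/(-284) - 125) = 36*(-242/3*(-1/284) - 125) = 36*(121/426 - 125) = 36*(-53129/426) = -318774/71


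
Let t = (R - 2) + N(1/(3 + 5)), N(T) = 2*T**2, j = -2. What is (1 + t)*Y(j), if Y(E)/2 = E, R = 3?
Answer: -65/8 ≈ -8.1250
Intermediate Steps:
Y(E) = 2*E
t = 33/32 (t = (3 - 2) + 2*(1/(3 + 5))**2 = 1 + 2*(1/8)**2 = 1 + 2*(1/64) = 1 + 1/32 = 33/32 ≈ 1.0313)
(1 + t)*Y(j) = (1 + 33/32)*(2*(-2)) = (65/32)*(-4) = -65/8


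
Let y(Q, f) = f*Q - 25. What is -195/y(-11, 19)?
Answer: 5/6 ≈ 0.83333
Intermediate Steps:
y(Q, f) = -25 + Q*f (y(Q, f) = Q*f - 25 = -25 + Q*f)
-195/y(-11, 19) = -195/(-25 - 11*19) = -195/(-25 - 209) = -195/(-234) = -195*(-1/234) = 5/6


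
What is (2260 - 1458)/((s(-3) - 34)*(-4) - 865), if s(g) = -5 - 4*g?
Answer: -802/757 ≈ -1.0594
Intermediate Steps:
(2260 - 1458)/((s(-3) - 34)*(-4) - 865) = (2260 - 1458)/(((-5 - 4*(-3)) - 34)*(-4) - 865) = 802/(((-5 + 12) - 34)*(-4) - 865) = 802/((7 - 34)*(-4) - 865) = 802/(-27*(-4) - 865) = 802/(108 - 865) = 802/(-757) = 802*(-1/757) = -802/757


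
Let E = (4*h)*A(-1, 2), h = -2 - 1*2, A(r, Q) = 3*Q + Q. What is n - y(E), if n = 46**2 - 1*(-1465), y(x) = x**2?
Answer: -12803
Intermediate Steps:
A(r, Q) = 4*Q
h = -4 (h = -2 - 2 = -4)
E = -128 (E = (4*(-4))*(4*2) = -16*8 = -128)
n = 3581 (n = 2116 + 1465 = 3581)
n - y(E) = 3581 - 1*(-128)**2 = 3581 - 1*16384 = 3581 - 16384 = -12803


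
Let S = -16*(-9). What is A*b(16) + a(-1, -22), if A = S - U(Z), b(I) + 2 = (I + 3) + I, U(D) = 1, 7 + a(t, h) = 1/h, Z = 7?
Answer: 103663/22 ≈ 4712.0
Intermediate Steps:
a(t, h) = -7 + 1/h
S = 144
b(I) = 1 + 2*I (b(I) = -2 + ((I + 3) + I) = -2 + ((3 + I) + I) = -2 + (3 + 2*I) = 1 + 2*I)
A = 143 (A = 144 - 1*1 = 144 - 1 = 143)
A*b(16) + a(-1, -22) = 143*(1 + 2*16) + (-7 + 1/(-22)) = 143*(1 + 32) + (-7 - 1/22) = 143*33 - 155/22 = 4719 - 155/22 = 103663/22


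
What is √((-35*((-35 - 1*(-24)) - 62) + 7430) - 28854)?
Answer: I*√18869 ≈ 137.36*I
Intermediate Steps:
√((-35*((-35 - 1*(-24)) - 62) + 7430) - 28854) = √((-35*((-35 + 24) - 62) + 7430) - 28854) = √((-35*(-11 - 62) + 7430) - 28854) = √((-35*(-73) + 7430) - 28854) = √((2555 + 7430) - 28854) = √(9985 - 28854) = √(-18869) = I*√18869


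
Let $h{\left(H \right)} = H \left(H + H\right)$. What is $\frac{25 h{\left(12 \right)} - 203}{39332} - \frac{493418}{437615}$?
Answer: $- \frac{16345124621}{17212273180} \approx -0.94962$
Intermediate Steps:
$h{\left(H \right)} = 2 H^{2}$ ($h{\left(H \right)} = H 2 H = 2 H^{2}$)
$\frac{25 h{\left(12 \right)} - 203}{39332} - \frac{493418}{437615} = \frac{25 \cdot 2 \cdot 12^{2} - 203}{39332} - \frac{493418}{437615} = \left(25 \cdot 2 \cdot 144 - 203\right) \frac{1}{39332} - \frac{493418}{437615} = \left(25 \cdot 288 - 203\right) \frac{1}{39332} - \frac{493418}{437615} = \left(7200 - 203\right) \frac{1}{39332} - \frac{493418}{437615} = 6997 \cdot \frac{1}{39332} - \frac{493418}{437615} = \frac{6997}{39332} - \frac{493418}{437615} = - \frac{16345124621}{17212273180}$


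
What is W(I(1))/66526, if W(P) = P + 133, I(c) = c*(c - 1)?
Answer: 133/66526 ≈ 0.0019992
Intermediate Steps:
I(c) = c*(-1 + c)
W(P) = 133 + P
W(I(1))/66526 = (133 + 1*(-1 + 1))/66526 = (133 + 1*0)*(1/66526) = (133 + 0)*(1/66526) = 133*(1/66526) = 133/66526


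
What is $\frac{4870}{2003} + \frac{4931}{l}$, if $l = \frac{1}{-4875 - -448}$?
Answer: $- \frac{43724557741}{2003} \approx -2.183 \cdot 10^{7}$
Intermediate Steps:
$l = - \frac{1}{4427}$ ($l = \frac{1}{-4875 + \left(-1034 + 1482\right)} = \frac{1}{-4875 + 448} = \frac{1}{-4427} = - \frac{1}{4427} \approx -0.00022589$)
$\frac{4870}{2003} + \frac{4931}{l} = \frac{4870}{2003} + \frac{4931}{- \frac{1}{4427}} = 4870 \cdot \frac{1}{2003} + 4931 \left(-4427\right) = \frac{4870}{2003} - 21829537 = - \frac{43724557741}{2003}$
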